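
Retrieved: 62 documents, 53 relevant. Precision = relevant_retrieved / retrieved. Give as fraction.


Precision = relevant_retrieved / total_retrieved
= 53 / 62
= 53 / (53 + 9)
= 53/62

53/62


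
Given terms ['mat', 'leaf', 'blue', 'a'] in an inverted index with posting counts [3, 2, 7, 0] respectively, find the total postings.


Summing posting list sizes:
'mat': 3 postings
'leaf': 2 postings
'blue': 7 postings
'a': 0 postings
Total = 3 + 2 + 7 + 0 = 12

12


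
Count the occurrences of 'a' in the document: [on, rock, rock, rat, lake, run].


Document has 6 words
Scanning for 'a':
Term not found in document
Count = 0

0


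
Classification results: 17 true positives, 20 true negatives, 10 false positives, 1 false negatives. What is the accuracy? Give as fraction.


Accuracy = (TP + TN) / (TP + TN + FP + FN)
TP + TN = 17 + 20 = 37
Total = 17 + 20 + 10 + 1 = 48
Accuracy = 37 / 48 = 37/48

37/48


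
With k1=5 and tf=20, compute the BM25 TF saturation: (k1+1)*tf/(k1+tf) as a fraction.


BM25 TF component = (k1+1)*tf / (k1+tf)
k1 = 5, tf = 20
Numerator = (5+1)*20 = 120
Denominator = 5 + 20 = 25
= 120/25 = 24/5

24/5


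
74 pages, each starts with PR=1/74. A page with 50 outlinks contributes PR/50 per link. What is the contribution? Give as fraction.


Initial PR = 1/74 = 1/74
Outlinks = 50
Contribution per link = PR / outlinks
= 1/74 / 50
= 1/3700

1/3700


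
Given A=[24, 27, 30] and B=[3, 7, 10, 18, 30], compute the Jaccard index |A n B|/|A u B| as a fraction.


A intersect B = [30]
|A intersect B| = 1
A union B = [3, 7, 10, 18, 24, 27, 30]
|A union B| = 7
Jaccard = 1/7 = 1/7

1/7


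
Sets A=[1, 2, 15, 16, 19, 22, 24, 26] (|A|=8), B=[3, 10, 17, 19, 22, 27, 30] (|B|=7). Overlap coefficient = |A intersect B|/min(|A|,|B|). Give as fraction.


A intersect B = [19, 22]
|A intersect B| = 2
min(|A|, |B|) = min(8, 7) = 7
Overlap = 2 / 7 = 2/7

2/7


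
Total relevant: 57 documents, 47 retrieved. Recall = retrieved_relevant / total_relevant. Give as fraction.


Recall = retrieved_relevant / total_relevant
= 47 / 57
= 47 / (47 + 10)
= 47/57

47/57


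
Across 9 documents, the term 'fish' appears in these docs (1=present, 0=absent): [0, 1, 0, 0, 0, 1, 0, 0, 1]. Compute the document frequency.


Checking each document for 'fish':
Doc 1: absent
Doc 2: present
Doc 3: absent
Doc 4: absent
Doc 5: absent
Doc 6: present
Doc 7: absent
Doc 8: absent
Doc 9: present
df = sum of presences = 0 + 1 + 0 + 0 + 0 + 1 + 0 + 0 + 1 = 3

3


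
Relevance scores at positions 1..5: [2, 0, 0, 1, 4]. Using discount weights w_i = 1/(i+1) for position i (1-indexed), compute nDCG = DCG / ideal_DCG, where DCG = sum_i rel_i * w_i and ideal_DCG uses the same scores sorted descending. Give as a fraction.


Position discount weights w_i = 1/(i+1) for i=1..5:
Weights = [1/2, 1/3, 1/4, 1/5, 1/6]
Actual relevance: [2, 0, 0, 1, 4]
DCG = 2/2 + 0/3 + 0/4 + 1/5 + 4/6 = 28/15
Ideal relevance (sorted desc): [4, 2, 1, 0, 0]
Ideal DCG = 4/2 + 2/3 + 1/4 + 0/5 + 0/6 = 35/12
nDCG = DCG / ideal_DCG = 28/15 / 35/12 = 16/25

16/25


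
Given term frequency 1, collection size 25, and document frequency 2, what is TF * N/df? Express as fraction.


TF * (N/df)
= 1 * (25/2)
= 1 * 25/2
= 25/2

25/2


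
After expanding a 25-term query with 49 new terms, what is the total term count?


Original terms: 25
Expansion terms: 49
Total = 25 + 49 = 74

74


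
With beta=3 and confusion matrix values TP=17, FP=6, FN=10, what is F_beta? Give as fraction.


P = TP/(TP+FP) = 17/23 = 17/23
R = TP/(TP+FN) = 17/27 = 17/27
beta^2 = 3^2 = 9
(1 + beta^2) = 10
Numerator = (1+beta^2)*P*R = 2890/621
Denominator = beta^2*P + R = 153/23 + 17/27 = 4522/621
F_beta = 85/133

85/133


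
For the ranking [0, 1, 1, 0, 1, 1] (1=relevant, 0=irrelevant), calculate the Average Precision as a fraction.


Computing P@k for each relevant position:
Position 1: not relevant
Position 2: relevant, P@2 = 1/2 = 1/2
Position 3: relevant, P@3 = 2/3 = 2/3
Position 4: not relevant
Position 5: relevant, P@5 = 3/5 = 3/5
Position 6: relevant, P@6 = 4/6 = 2/3
Sum of P@k = 1/2 + 2/3 + 3/5 + 2/3 = 73/30
AP = 73/30 / 4 = 73/120

73/120


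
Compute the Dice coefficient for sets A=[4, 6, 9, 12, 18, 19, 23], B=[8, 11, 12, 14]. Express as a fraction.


A intersect B = [12]
|A intersect B| = 1
|A| = 7, |B| = 4
Dice = 2*1 / (7+4)
= 2 / 11 = 2/11

2/11


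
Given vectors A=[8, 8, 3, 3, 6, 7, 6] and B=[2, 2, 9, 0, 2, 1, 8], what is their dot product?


Dot product = sum of element-wise products
A[0]*B[0] = 8*2 = 16
A[1]*B[1] = 8*2 = 16
A[2]*B[2] = 3*9 = 27
A[3]*B[3] = 3*0 = 0
A[4]*B[4] = 6*2 = 12
A[5]*B[5] = 7*1 = 7
A[6]*B[6] = 6*8 = 48
Sum = 16 + 16 + 27 + 0 + 12 + 7 + 48 = 126

126


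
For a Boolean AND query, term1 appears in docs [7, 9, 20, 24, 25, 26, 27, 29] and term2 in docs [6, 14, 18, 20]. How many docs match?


Boolean AND: find intersection of posting lists
term1 docs: [7, 9, 20, 24, 25, 26, 27, 29]
term2 docs: [6, 14, 18, 20]
Intersection: [20]
|intersection| = 1

1


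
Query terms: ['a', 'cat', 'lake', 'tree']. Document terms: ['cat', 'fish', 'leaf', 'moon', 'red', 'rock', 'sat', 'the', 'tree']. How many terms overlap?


Query terms: ['a', 'cat', 'lake', 'tree']
Document terms: ['cat', 'fish', 'leaf', 'moon', 'red', 'rock', 'sat', 'the', 'tree']
Common terms: ['cat', 'tree']
Overlap count = 2

2


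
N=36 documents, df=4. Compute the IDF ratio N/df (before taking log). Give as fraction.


IDF ratio = N / df
= 36 / 4
= 9

9


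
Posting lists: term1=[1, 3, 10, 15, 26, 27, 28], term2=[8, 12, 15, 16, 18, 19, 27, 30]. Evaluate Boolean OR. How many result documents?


Boolean OR: find union of posting lists
term1 docs: [1, 3, 10, 15, 26, 27, 28]
term2 docs: [8, 12, 15, 16, 18, 19, 27, 30]
Union: [1, 3, 8, 10, 12, 15, 16, 18, 19, 26, 27, 28, 30]
|union| = 13

13


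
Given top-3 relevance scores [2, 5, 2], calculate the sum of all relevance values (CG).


Cumulative Gain = sum of relevance scores
Position 1: rel=2, running sum=2
Position 2: rel=5, running sum=7
Position 3: rel=2, running sum=9
CG = 9

9


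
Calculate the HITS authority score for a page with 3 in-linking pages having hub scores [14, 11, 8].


Authority = sum of hub scores of in-linkers
In-link 1: hub score = 14
In-link 2: hub score = 11
In-link 3: hub score = 8
Authority = 14 + 11 + 8 = 33

33


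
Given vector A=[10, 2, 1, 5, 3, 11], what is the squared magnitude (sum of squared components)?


|A|^2 = sum of squared components
A[0]^2 = 10^2 = 100
A[1]^2 = 2^2 = 4
A[2]^2 = 1^2 = 1
A[3]^2 = 5^2 = 25
A[4]^2 = 3^2 = 9
A[5]^2 = 11^2 = 121
Sum = 100 + 4 + 1 + 25 + 9 + 121 = 260

260


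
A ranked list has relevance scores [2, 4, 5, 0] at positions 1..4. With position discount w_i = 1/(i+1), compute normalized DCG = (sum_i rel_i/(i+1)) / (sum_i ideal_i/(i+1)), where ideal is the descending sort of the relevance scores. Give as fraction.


Position discount weights w_i = 1/(i+1) for i=1..4:
Weights = [1/2, 1/3, 1/4, 1/5]
Actual relevance: [2, 4, 5, 0]
DCG = 2/2 + 4/3 + 5/4 + 0/5 = 43/12
Ideal relevance (sorted desc): [5, 4, 2, 0]
Ideal DCG = 5/2 + 4/3 + 2/4 + 0/5 = 13/3
nDCG = DCG / ideal_DCG = 43/12 / 13/3 = 43/52

43/52


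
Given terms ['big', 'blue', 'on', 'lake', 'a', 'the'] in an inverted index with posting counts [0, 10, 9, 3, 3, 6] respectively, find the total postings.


Summing posting list sizes:
'big': 0 postings
'blue': 10 postings
'on': 9 postings
'lake': 3 postings
'a': 3 postings
'the': 6 postings
Total = 0 + 10 + 9 + 3 + 3 + 6 = 31

31


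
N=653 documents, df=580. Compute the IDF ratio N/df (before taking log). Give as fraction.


IDF ratio = N / df
= 653 / 580
= 653/580

653/580


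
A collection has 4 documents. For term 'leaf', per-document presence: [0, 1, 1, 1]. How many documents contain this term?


Checking each document for 'leaf':
Doc 1: absent
Doc 2: present
Doc 3: present
Doc 4: present
df = sum of presences = 0 + 1 + 1 + 1 = 3

3


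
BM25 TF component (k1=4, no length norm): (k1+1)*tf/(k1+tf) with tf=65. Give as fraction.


BM25 TF component = (k1+1)*tf / (k1+tf)
k1 = 4, tf = 65
Numerator = (4+1)*65 = 325
Denominator = 4 + 65 = 69
= 325/69 = 325/69

325/69


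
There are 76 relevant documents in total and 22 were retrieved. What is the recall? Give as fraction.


Recall = retrieved_relevant / total_relevant
= 22 / 76
= 22 / (22 + 54)
= 11/38

11/38


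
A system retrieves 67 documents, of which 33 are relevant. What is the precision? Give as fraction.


Precision = relevant_retrieved / total_retrieved
= 33 / 67
= 33 / (33 + 34)
= 33/67

33/67


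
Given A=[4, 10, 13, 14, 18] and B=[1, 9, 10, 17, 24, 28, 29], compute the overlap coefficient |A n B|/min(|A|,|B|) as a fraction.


A intersect B = [10]
|A intersect B| = 1
min(|A|, |B|) = min(5, 7) = 5
Overlap = 1 / 5 = 1/5

1/5


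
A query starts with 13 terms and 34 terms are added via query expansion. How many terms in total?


Original terms: 13
Expansion terms: 34
Total = 13 + 34 = 47

47


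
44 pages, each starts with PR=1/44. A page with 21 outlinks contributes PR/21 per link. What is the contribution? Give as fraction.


Initial PR = 1/44 = 1/44
Outlinks = 21
Contribution per link = PR / outlinks
= 1/44 / 21
= 1/924

1/924


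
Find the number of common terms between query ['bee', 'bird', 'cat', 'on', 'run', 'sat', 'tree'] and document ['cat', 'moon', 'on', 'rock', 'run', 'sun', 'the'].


Query terms: ['bee', 'bird', 'cat', 'on', 'run', 'sat', 'tree']
Document terms: ['cat', 'moon', 'on', 'rock', 'run', 'sun', 'the']
Common terms: ['cat', 'on', 'run']
Overlap count = 3

3


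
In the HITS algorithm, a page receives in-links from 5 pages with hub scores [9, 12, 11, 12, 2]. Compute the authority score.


Authority = sum of hub scores of in-linkers
In-link 1: hub score = 9
In-link 2: hub score = 12
In-link 3: hub score = 11
In-link 4: hub score = 12
In-link 5: hub score = 2
Authority = 9 + 12 + 11 + 12 + 2 = 46

46


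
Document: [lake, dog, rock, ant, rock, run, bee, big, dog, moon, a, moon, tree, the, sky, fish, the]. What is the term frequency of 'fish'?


Document has 17 words
Scanning for 'fish':
Found at positions: [15]
Count = 1

1


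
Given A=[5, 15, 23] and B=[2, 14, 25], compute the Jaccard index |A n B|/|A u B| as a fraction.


A intersect B = []
|A intersect B| = 0
A union B = [2, 5, 14, 15, 23, 25]
|A union B| = 6
Jaccard = 0/6 = 0

0


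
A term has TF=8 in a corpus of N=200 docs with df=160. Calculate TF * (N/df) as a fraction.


TF * (N/df)
= 8 * (200/160)
= 8 * 5/4
= 10

10


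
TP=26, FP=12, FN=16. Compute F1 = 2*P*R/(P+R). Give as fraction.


F1 = 2 * P * R / (P + R)
P = TP/(TP+FP) = 26/38 = 13/19
R = TP/(TP+FN) = 26/42 = 13/21
2 * P * R = 2 * 13/19 * 13/21 = 338/399
P + R = 13/19 + 13/21 = 520/399
F1 = 338/399 / 520/399 = 13/20

13/20


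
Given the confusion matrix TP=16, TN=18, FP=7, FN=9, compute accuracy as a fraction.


Accuracy = (TP + TN) / (TP + TN + FP + FN)
TP + TN = 16 + 18 = 34
Total = 16 + 18 + 7 + 9 = 50
Accuracy = 34 / 50 = 17/25

17/25


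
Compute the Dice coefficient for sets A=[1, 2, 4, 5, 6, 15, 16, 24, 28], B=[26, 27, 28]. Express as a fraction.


A intersect B = [28]
|A intersect B| = 1
|A| = 9, |B| = 3
Dice = 2*1 / (9+3)
= 2 / 12 = 1/6

1/6


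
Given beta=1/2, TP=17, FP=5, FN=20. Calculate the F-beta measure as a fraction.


P = TP/(TP+FP) = 17/22 = 17/22
R = TP/(TP+FN) = 17/37 = 17/37
beta^2 = 1/2^2 = 1/4
(1 + beta^2) = 5/4
Numerator = (1+beta^2)*P*R = 1445/3256
Denominator = beta^2*P + R = 17/88 + 17/37 = 2125/3256
F_beta = 17/25

17/25


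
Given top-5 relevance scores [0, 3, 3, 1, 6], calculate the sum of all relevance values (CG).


Cumulative Gain = sum of relevance scores
Position 1: rel=0, running sum=0
Position 2: rel=3, running sum=3
Position 3: rel=3, running sum=6
Position 4: rel=1, running sum=7
Position 5: rel=6, running sum=13
CG = 13

13


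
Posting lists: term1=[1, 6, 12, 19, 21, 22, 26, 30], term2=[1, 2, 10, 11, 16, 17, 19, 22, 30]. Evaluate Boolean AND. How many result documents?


Boolean AND: find intersection of posting lists
term1 docs: [1, 6, 12, 19, 21, 22, 26, 30]
term2 docs: [1, 2, 10, 11, 16, 17, 19, 22, 30]
Intersection: [1, 19, 22, 30]
|intersection| = 4

4


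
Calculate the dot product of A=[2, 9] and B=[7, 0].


Dot product = sum of element-wise products
A[0]*B[0] = 2*7 = 14
A[1]*B[1] = 9*0 = 0
Sum = 14 + 0 = 14

14


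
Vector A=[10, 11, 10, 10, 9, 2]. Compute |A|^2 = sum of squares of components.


|A|^2 = sum of squared components
A[0]^2 = 10^2 = 100
A[1]^2 = 11^2 = 121
A[2]^2 = 10^2 = 100
A[3]^2 = 10^2 = 100
A[4]^2 = 9^2 = 81
A[5]^2 = 2^2 = 4
Sum = 100 + 121 + 100 + 100 + 81 + 4 = 506

506


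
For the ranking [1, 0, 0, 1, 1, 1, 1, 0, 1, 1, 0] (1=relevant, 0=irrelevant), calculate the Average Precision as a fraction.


Computing P@k for each relevant position:
Position 1: relevant, P@1 = 1/1 = 1
Position 2: not relevant
Position 3: not relevant
Position 4: relevant, P@4 = 2/4 = 1/2
Position 5: relevant, P@5 = 3/5 = 3/5
Position 6: relevant, P@6 = 4/6 = 2/3
Position 7: relevant, P@7 = 5/7 = 5/7
Position 8: not relevant
Position 9: relevant, P@9 = 6/9 = 2/3
Position 10: relevant, P@10 = 7/10 = 7/10
Position 11: not relevant
Sum of P@k = 1 + 1/2 + 3/5 + 2/3 + 5/7 + 2/3 + 7/10 = 509/105
AP = 509/105 / 7 = 509/735

509/735


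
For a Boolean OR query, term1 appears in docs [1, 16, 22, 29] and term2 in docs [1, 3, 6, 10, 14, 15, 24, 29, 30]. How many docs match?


Boolean OR: find union of posting lists
term1 docs: [1, 16, 22, 29]
term2 docs: [1, 3, 6, 10, 14, 15, 24, 29, 30]
Union: [1, 3, 6, 10, 14, 15, 16, 22, 24, 29, 30]
|union| = 11

11


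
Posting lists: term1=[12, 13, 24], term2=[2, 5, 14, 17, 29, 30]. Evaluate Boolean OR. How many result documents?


Boolean OR: find union of posting lists
term1 docs: [12, 13, 24]
term2 docs: [2, 5, 14, 17, 29, 30]
Union: [2, 5, 12, 13, 14, 17, 24, 29, 30]
|union| = 9

9


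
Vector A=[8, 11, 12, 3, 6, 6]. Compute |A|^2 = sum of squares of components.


|A|^2 = sum of squared components
A[0]^2 = 8^2 = 64
A[1]^2 = 11^2 = 121
A[2]^2 = 12^2 = 144
A[3]^2 = 3^2 = 9
A[4]^2 = 6^2 = 36
A[5]^2 = 6^2 = 36
Sum = 64 + 121 + 144 + 9 + 36 + 36 = 410

410


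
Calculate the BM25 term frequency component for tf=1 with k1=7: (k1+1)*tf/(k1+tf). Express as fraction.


BM25 TF component = (k1+1)*tf / (k1+tf)
k1 = 7, tf = 1
Numerator = (7+1)*1 = 8
Denominator = 7 + 1 = 8
= 8/8 = 1

1


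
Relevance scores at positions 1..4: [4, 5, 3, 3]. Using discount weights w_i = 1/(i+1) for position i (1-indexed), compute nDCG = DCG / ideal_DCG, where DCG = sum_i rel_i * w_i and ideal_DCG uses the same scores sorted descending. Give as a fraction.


Position discount weights w_i = 1/(i+1) for i=1..4:
Weights = [1/2, 1/3, 1/4, 1/5]
Actual relevance: [4, 5, 3, 3]
DCG = 4/2 + 5/3 + 3/4 + 3/5 = 301/60
Ideal relevance (sorted desc): [5, 4, 3, 3]
Ideal DCG = 5/2 + 4/3 + 3/4 + 3/5 = 311/60
nDCG = DCG / ideal_DCG = 301/60 / 311/60 = 301/311

301/311


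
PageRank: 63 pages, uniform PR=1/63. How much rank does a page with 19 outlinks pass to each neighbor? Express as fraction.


Initial PR = 1/63 = 1/63
Outlinks = 19
Contribution per link = PR / outlinks
= 1/63 / 19
= 1/1197

1/1197


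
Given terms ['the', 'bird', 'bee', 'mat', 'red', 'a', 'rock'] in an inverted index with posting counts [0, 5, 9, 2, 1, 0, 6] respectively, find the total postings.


Summing posting list sizes:
'the': 0 postings
'bird': 5 postings
'bee': 9 postings
'mat': 2 postings
'red': 1 postings
'a': 0 postings
'rock': 6 postings
Total = 0 + 5 + 9 + 2 + 1 + 0 + 6 = 23

23


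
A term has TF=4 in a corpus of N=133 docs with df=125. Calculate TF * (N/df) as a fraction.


TF * (N/df)
= 4 * (133/125)
= 4 * 133/125
= 532/125

532/125


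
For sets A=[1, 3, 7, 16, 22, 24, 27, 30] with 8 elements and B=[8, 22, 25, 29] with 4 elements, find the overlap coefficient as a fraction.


A intersect B = [22]
|A intersect B| = 1
min(|A|, |B|) = min(8, 4) = 4
Overlap = 1 / 4 = 1/4

1/4


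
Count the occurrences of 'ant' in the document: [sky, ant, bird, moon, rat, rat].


Document has 6 words
Scanning for 'ant':
Found at positions: [1]
Count = 1

1


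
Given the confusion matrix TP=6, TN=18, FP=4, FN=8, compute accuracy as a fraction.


Accuracy = (TP + TN) / (TP + TN + FP + FN)
TP + TN = 6 + 18 = 24
Total = 6 + 18 + 4 + 8 = 36
Accuracy = 24 / 36 = 2/3

2/3


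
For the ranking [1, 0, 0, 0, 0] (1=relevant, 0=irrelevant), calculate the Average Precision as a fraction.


Computing P@k for each relevant position:
Position 1: relevant, P@1 = 1/1 = 1
Position 2: not relevant
Position 3: not relevant
Position 4: not relevant
Position 5: not relevant
Sum of P@k = 1 = 1
AP = 1 / 1 = 1

1


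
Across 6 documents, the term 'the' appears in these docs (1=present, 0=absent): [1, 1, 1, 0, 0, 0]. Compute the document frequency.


Checking each document for 'the':
Doc 1: present
Doc 2: present
Doc 3: present
Doc 4: absent
Doc 5: absent
Doc 6: absent
df = sum of presences = 1 + 1 + 1 + 0 + 0 + 0 = 3

3


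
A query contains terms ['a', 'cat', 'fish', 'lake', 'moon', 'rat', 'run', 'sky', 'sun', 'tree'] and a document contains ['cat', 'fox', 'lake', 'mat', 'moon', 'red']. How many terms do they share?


Query terms: ['a', 'cat', 'fish', 'lake', 'moon', 'rat', 'run', 'sky', 'sun', 'tree']
Document terms: ['cat', 'fox', 'lake', 'mat', 'moon', 'red']
Common terms: ['cat', 'lake', 'moon']
Overlap count = 3

3


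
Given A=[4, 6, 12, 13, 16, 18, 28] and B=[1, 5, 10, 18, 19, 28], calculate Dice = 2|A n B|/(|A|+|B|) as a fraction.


A intersect B = [18, 28]
|A intersect B| = 2
|A| = 7, |B| = 6
Dice = 2*2 / (7+6)
= 4 / 13 = 4/13

4/13


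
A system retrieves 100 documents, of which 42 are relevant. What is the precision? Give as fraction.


Precision = relevant_retrieved / total_retrieved
= 42 / 100
= 42 / (42 + 58)
= 21/50

21/50


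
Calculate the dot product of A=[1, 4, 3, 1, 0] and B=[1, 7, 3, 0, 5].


Dot product = sum of element-wise products
A[0]*B[0] = 1*1 = 1
A[1]*B[1] = 4*7 = 28
A[2]*B[2] = 3*3 = 9
A[3]*B[3] = 1*0 = 0
A[4]*B[4] = 0*5 = 0
Sum = 1 + 28 + 9 + 0 + 0 = 38

38


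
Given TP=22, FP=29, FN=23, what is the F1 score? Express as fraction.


F1 = 2 * P * R / (P + R)
P = TP/(TP+FP) = 22/51 = 22/51
R = TP/(TP+FN) = 22/45 = 22/45
2 * P * R = 2 * 22/51 * 22/45 = 968/2295
P + R = 22/51 + 22/45 = 704/765
F1 = 968/2295 / 704/765 = 11/24

11/24


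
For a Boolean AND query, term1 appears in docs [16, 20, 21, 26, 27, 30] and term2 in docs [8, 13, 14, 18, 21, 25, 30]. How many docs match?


Boolean AND: find intersection of posting lists
term1 docs: [16, 20, 21, 26, 27, 30]
term2 docs: [8, 13, 14, 18, 21, 25, 30]
Intersection: [21, 30]
|intersection| = 2

2


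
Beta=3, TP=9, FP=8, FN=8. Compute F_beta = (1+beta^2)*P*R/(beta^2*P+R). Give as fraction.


P = TP/(TP+FP) = 9/17 = 9/17
R = TP/(TP+FN) = 9/17 = 9/17
beta^2 = 3^2 = 9
(1 + beta^2) = 10
Numerator = (1+beta^2)*P*R = 810/289
Denominator = beta^2*P + R = 81/17 + 9/17 = 90/17
F_beta = 9/17

9/17


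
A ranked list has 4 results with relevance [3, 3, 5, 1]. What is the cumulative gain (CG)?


Cumulative Gain = sum of relevance scores
Position 1: rel=3, running sum=3
Position 2: rel=3, running sum=6
Position 3: rel=5, running sum=11
Position 4: rel=1, running sum=12
CG = 12

12


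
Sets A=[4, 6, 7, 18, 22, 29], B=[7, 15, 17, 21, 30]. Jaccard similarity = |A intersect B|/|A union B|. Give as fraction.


A intersect B = [7]
|A intersect B| = 1
A union B = [4, 6, 7, 15, 17, 18, 21, 22, 29, 30]
|A union B| = 10
Jaccard = 1/10 = 1/10

1/10


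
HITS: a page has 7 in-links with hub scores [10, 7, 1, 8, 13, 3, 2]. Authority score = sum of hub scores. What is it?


Authority = sum of hub scores of in-linkers
In-link 1: hub score = 10
In-link 2: hub score = 7
In-link 3: hub score = 1
In-link 4: hub score = 8
In-link 5: hub score = 13
In-link 6: hub score = 3
In-link 7: hub score = 2
Authority = 10 + 7 + 1 + 8 + 13 + 3 + 2 = 44

44


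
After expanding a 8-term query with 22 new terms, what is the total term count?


Original terms: 8
Expansion terms: 22
Total = 8 + 22 = 30

30


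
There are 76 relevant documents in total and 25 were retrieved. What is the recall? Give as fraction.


Recall = retrieved_relevant / total_relevant
= 25 / 76
= 25 / (25 + 51)
= 25/76

25/76


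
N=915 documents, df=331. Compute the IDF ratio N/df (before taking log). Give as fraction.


IDF ratio = N / df
= 915 / 331
= 915/331

915/331


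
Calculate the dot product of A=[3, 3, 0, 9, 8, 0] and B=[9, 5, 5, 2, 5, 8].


Dot product = sum of element-wise products
A[0]*B[0] = 3*9 = 27
A[1]*B[1] = 3*5 = 15
A[2]*B[2] = 0*5 = 0
A[3]*B[3] = 9*2 = 18
A[4]*B[4] = 8*5 = 40
A[5]*B[5] = 0*8 = 0
Sum = 27 + 15 + 0 + 18 + 40 + 0 = 100

100


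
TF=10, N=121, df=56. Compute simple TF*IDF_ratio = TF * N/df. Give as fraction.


TF * (N/df)
= 10 * (121/56)
= 10 * 121/56
= 605/28

605/28


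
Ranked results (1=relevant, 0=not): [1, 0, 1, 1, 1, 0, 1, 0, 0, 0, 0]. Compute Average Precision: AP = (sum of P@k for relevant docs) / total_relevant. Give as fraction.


Computing P@k for each relevant position:
Position 1: relevant, P@1 = 1/1 = 1
Position 2: not relevant
Position 3: relevant, P@3 = 2/3 = 2/3
Position 4: relevant, P@4 = 3/4 = 3/4
Position 5: relevant, P@5 = 4/5 = 4/5
Position 6: not relevant
Position 7: relevant, P@7 = 5/7 = 5/7
Position 8: not relevant
Position 9: not relevant
Position 10: not relevant
Position 11: not relevant
Sum of P@k = 1 + 2/3 + 3/4 + 4/5 + 5/7 = 1651/420
AP = 1651/420 / 5 = 1651/2100

1651/2100


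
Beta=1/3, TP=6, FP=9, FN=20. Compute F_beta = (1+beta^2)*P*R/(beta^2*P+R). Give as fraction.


P = TP/(TP+FP) = 6/15 = 2/5
R = TP/(TP+FN) = 6/26 = 3/13
beta^2 = 1/3^2 = 1/9
(1 + beta^2) = 10/9
Numerator = (1+beta^2)*P*R = 4/39
Denominator = beta^2*P + R = 2/45 + 3/13 = 161/585
F_beta = 60/161

60/161


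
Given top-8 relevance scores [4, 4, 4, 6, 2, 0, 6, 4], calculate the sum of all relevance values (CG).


Cumulative Gain = sum of relevance scores
Position 1: rel=4, running sum=4
Position 2: rel=4, running sum=8
Position 3: rel=4, running sum=12
Position 4: rel=6, running sum=18
Position 5: rel=2, running sum=20
Position 6: rel=0, running sum=20
Position 7: rel=6, running sum=26
Position 8: rel=4, running sum=30
CG = 30

30


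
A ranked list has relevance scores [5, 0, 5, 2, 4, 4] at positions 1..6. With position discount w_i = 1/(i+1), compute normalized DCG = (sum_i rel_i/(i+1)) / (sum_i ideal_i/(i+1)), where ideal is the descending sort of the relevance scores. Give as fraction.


Position discount weights w_i = 1/(i+1) for i=1..6:
Weights = [1/2, 1/3, 1/4, 1/5, 1/6, 1/7]
Actual relevance: [5, 0, 5, 2, 4, 4]
DCG = 5/2 + 0/3 + 5/4 + 2/5 + 4/6 + 4/7 = 2263/420
Ideal relevance (sorted desc): [5, 5, 4, 4, 2, 0]
Ideal DCG = 5/2 + 5/3 + 4/4 + 4/5 + 2/6 + 0/7 = 63/10
nDCG = DCG / ideal_DCG = 2263/420 / 63/10 = 2263/2646

2263/2646


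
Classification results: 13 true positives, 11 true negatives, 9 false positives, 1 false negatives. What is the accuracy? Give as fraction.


Accuracy = (TP + TN) / (TP + TN + FP + FN)
TP + TN = 13 + 11 = 24
Total = 13 + 11 + 9 + 1 = 34
Accuracy = 24 / 34 = 12/17

12/17


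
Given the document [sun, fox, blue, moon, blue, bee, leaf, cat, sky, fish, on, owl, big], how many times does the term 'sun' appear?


Document has 13 words
Scanning for 'sun':
Found at positions: [0]
Count = 1

1


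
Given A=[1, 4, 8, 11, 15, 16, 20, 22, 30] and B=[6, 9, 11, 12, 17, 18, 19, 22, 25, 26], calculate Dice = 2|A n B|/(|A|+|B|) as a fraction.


A intersect B = [11, 22]
|A intersect B| = 2
|A| = 9, |B| = 10
Dice = 2*2 / (9+10)
= 4 / 19 = 4/19

4/19


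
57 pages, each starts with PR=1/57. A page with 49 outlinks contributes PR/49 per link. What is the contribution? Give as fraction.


Initial PR = 1/57 = 1/57
Outlinks = 49
Contribution per link = PR / outlinks
= 1/57 / 49
= 1/2793

1/2793


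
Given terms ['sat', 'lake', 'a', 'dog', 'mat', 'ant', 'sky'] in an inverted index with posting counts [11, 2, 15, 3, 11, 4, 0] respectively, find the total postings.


Summing posting list sizes:
'sat': 11 postings
'lake': 2 postings
'a': 15 postings
'dog': 3 postings
'mat': 11 postings
'ant': 4 postings
'sky': 0 postings
Total = 11 + 2 + 15 + 3 + 11 + 4 + 0 = 46

46


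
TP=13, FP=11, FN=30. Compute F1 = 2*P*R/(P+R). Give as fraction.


F1 = 2 * P * R / (P + R)
P = TP/(TP+FP) = 13/24 = 13/24
R = TP/(TP+FN) = 13/43 = 13/43
2 * P * R = 2 * 13/24 * 13/43 = 169/516
P + R = 13/24 + 13/43 = 871/1032
F1 = 169/516 / 871/1032 = 26/67

26/67


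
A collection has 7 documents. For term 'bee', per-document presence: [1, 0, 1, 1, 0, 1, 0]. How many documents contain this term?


Checking each document for 'bee':
Doc 1: present
Doc 2: absent
Doc 3: present
Doc 4: present
Doc 5: absent
Doc 6: present
Doc 7: absent
df = sum of presences = 1 + 0 + 1 + 1 + 0 + 1 + 0 = 4

4


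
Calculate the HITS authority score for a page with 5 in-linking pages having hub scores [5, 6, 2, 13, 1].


Authority = sum of hub scores of in-linkers
In-link 1: hub score = 5
In-link 2: hub score = 6
In-link 3: hub score = 2
In-link 4: hub score = 13
In-link 5: hub score = 1
Authority = 5 + 6 + 2 + 13 + 1 = 27

27


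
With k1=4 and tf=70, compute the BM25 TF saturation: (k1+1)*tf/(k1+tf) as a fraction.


BM25 TF component = (k1+1)*tf / (k1+tf)
k1 = 4, tf = 70
Numerator = (4+1)*70 = 350
Denominator = 4 + 70 = 74
= 350/74 = 175/37

175/37


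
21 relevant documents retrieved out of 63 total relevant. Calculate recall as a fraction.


Recall = retrieved_relevant / total_relevant
= 21 / 63
= 21 / (21 + 42)
= 1/3

1/3


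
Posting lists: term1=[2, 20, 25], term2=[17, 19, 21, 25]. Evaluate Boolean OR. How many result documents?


Boolean OR: find union of posting lists
term1 docs: [2, 20, 25]
term2 docs: [17, 19, 21, 25]
Union: [2, 17, 19, 20, 21, 25]
|union| = 6

6


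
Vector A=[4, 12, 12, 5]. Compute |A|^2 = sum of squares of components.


|A|^2 = sum of squared components
A[0]^2 = 4^2 = 16
A[1]^2 = 12^2 = 144
A[2]^2 = 12^2 = 144
A[3]^2 = 5^2 = 25
Sum = 16 + 144 + 144 + 25 = 329

329


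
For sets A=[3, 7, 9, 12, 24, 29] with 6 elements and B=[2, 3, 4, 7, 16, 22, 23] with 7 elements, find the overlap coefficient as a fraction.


A intersect B = [3, 7]
|A intersect B| = 2
min(|A|, |B|) = min(6, 7) = 6
Overlap = 2 / 6 = 1/3

1/3


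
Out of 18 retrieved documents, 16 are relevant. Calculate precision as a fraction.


Precision = relevant_retrieved / total_retrieved
= 16 / 18
= 16 / (16 + 2)
= 8/9

8/9


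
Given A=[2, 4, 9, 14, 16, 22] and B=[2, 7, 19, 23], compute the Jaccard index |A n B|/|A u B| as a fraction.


A intersect B = [2]
|A intersect B| = 1
A union B = [2, 4, 7, 9, 14, 16, 19, 22, 23]
|A union B| = 9
Jaccard = 1/9 = 1/9

1/9


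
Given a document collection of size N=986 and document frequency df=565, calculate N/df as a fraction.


IDF ratio = N / df
= 986 / 565
= 986/565

986/565


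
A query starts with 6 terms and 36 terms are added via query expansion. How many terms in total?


Original terms: 6
Expansion terms: 36
Total = 6 + 36 = 42

42


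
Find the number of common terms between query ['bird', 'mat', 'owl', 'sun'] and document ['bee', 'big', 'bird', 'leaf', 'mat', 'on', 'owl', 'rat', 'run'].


Query terms: ['bird', 'mat', 'owl', 'sun']
Document terms: ['bee', 'big', 'bird', 'leaf', 'mat', 'on', 'owl', 'rat', 'run']
Common terms: ['bird', 'mat', 'owl']
Overlap count = 3

3


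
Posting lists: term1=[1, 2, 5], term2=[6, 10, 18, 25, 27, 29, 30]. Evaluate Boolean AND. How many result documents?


Boolean AND: find intersection of posting lists
term1 docs: [1, 2, 5]
term2 docs: [6, 10, 18, 25, 27, 29, 30]
Intersection: []
|intersection| = 0

0


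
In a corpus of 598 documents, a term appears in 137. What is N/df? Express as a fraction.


IDF ratio = N / df
= 598 / 137
= 598/137

598/137


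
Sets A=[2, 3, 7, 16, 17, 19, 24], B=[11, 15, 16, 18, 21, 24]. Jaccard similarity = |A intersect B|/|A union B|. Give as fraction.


A intersect B = [16, 24]
|A intersect B| = 2
A union B = [2, 3, 7, 11, 15, 16, 17, 18, 19, 21, 24]
|A union B| = 11
Jaccard = 2/11 = 2/11

2/11


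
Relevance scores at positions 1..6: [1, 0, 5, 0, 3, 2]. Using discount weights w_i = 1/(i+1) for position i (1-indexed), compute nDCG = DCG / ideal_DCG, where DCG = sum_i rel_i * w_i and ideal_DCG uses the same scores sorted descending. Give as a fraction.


Position discount weights w_i = 1/(i+1) for i=1..6:
Weights = [1/2, 1/3, 1/4, 1/5, 1/6, 1/7]
Actual relevance: [1, 0, 5, 0, 3, 2]
DCG = 1/2 + 0/3 + 5/4 + 0/5 + 3/6 + 2/7 = 71/28
Ideal relevance (sorted desc): [5, 3, 2, 1, 0, 0]
Ideal DCG = 5/2 + 3/3 + 2/4 + 1/5 + 0/6 + 0/7 = 21/5
nDCG = DCG / ideal_DCG = 71/28 / 21/5 = 355/588

355/588


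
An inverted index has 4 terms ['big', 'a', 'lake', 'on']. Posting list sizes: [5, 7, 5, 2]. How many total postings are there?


Summing posting list sizes:
'big': 5 postings
'a': 7 postings
'lake': 5 postings
'on': 2 postings
Total = 5 + 7 + 5 + 2 = 19

19


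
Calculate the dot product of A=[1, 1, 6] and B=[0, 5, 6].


Dot product = sum of element-wise products
A[0]*B[0] = 1*0 = 0
A[1]*B[1] = 1*5 = 5
A[2]*B[2] = 6*6 = 36
Sum = 0 + 5 + 36 = 41

41


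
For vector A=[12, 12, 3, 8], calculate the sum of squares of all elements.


|A|^2 = sum of squared components
A[0]^2 = 12^2 = 144
A[1]^2 = 12^2 = 144
A[2]^2 = 3^2 = 9
A[3]^2 = 8^2 = 64
Sum = 144 + 144 + 9 + 64 = 361

361


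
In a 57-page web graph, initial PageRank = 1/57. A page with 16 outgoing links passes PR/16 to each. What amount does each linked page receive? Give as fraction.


Initial PR = 1/57 = 1/57
Outlinks = 16
Contribution per link = PR / outlinks
= 1/57 / 16
= 1/912

1/912


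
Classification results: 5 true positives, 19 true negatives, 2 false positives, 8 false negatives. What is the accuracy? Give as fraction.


Accuracy = (TP + TN) / (TP + TN + FP + FN)
TP + TN = 5 + 19 = 24
Total = 5 + 19 + 2 + 8 = 34
Accuracy = 24 / 34 = 12/17

12/17


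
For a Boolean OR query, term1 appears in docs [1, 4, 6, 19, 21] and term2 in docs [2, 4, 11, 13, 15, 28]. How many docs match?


Boolean OR: find union of posting lists
term1 docs: [1, 4, 6, 19, 21]
term2 docs: [2, 4, 11, 13, 15, 28]
Union: [1, 2, 4, 6, 11, 13, 15, 19, 21, 28]
|union| = 10

10


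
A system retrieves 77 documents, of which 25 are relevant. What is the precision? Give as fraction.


Precision = relevant_retrieved / total_retrieved
= 25 / 77
= 25 / (25 + 52)
= 25/77

25/77


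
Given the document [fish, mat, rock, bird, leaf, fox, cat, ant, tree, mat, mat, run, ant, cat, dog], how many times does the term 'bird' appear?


Document has 15 words
Scanning for 'bird':
Found at positions: [3]
Count = 1

1


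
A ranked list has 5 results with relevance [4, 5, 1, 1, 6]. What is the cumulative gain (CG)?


Cumulative Gain = sum of relevance scores
Position 1: rel=4, running sum=4
Position 2: rel=5, running sum=9
Position 3: rel=1, running sum=10
Position 4: rel=1, running sum=11
Position 5: rel=6, running sum=17
CG = 17

17


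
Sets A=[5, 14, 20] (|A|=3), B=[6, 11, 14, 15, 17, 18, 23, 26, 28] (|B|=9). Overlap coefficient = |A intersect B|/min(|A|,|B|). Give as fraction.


A intersect B = [14]
|A intersect B| = 1
min(|A|, |B|) = min(3, 9) = 3
Overlap = 1 / 3 = 1/3

1/3


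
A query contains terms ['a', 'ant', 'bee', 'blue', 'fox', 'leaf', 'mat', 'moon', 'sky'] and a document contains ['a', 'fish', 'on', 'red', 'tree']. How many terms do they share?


Query terms: ['a', 'ant', 'bee', 'blue', 'fox', 'leaf', 'mat', 'moon', 'sky']
Document terms: ['a', 'fish', 'on', 'red', 'tree']
Common terms: ['a']
Overlap count = 1

1


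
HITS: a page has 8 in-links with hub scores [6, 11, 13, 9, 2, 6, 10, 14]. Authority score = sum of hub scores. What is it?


Authority = sum of hub scores of in-linkers
In-link 1: hub score = 6
In-link 2: hub score = 11
In-link 3: hub score = 13
In-link 4: hub score = 9
In-link 5: hub score = 2
In-link 6: hub score = 6
In-link 7: hub score = 10
In-link 8: hub score = 14
Authority = 6 + 11 + 13 + 9 + 2 + 6 + 10 + 14 = 71

71


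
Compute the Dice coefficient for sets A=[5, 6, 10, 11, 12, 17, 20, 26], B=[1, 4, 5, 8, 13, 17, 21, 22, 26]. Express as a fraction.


A intersect B = [5, 17, 26]
|A intersect B| = 3
|A| = 8, |B| = 9
Dice = 2*3 / (8+9)
= 6 / 17 = 6/17

6/17


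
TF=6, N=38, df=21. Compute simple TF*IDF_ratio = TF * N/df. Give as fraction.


TF * (N/df)
= 6 * (38/21)
= 6 * 38/21
= 76/7

76/7


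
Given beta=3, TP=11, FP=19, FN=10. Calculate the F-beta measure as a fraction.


P = TP/(TP+FP) = 11/30 = 11/30
R = TP/(TP+FN) = 11/21 = 11/21
beta^2 = 3^2 = 9
(1 + beta^2) = 10
Numerator = (1+beta^2)*P*R = 121/63
Denominator = beta^2*P + R = 33/10 + 11/21 = 803/210
F_beta = 110/219

110/219


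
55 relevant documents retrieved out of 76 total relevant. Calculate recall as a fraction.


Recall = retrieved_relevant / total_relevant
= 55 / 76
= 55 / (55 + 21)
= 55/76

55/76


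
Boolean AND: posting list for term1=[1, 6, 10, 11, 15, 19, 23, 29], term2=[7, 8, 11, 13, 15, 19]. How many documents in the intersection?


Boolean AND: find intersection of posting lists
term1 docs: [1, 6, 10, 11, 15, 19, 23, 29]
term2 docs: [7, 8, 11, 13, 15, 19]
Intersection: [11, 15, 19]
|intersection| = 3

3


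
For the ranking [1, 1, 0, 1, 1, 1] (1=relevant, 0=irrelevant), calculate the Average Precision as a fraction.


Computing P@k for each relevant position:
Position 1: relevant, P@1 = 1/1 = 1
Position 2: relevant, P@2 = 2/2 = 1
Position 3: not relevant
Position 4: relevant, P@4 = 3/4 = 3/4
Position 5: relevant, P@5 = 4/5 = 4/5
Position 6: relevant, P@6 = 5/6 = 5/6
Sum of P@k = 1 + 1 + 3/4 + 4/5 + 5/6 = 263/60
AP = 263/60 / 5 = 263/300

263/300


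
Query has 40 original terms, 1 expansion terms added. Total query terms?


Original terms: 40
Expansion terms: 1
Total = 40 + 1 = 41

41


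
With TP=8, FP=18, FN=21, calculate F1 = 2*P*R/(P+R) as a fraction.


F1 = 2 * P * R / (P + R)
P = TP/(TP+FP) = 8/26 = 4/13
R = TP/(TP+FN) = 8/29 = 8/29
2 * P * R = 2 * 4/13 * 8/29 = 64/377
P + R = 4/13 + 8/29 = 220/377
F1 = 64/377 / 220/377 = 16/55

16/55


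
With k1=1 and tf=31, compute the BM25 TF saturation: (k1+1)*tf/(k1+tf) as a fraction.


BM25 TF component = (k1+1)*tf / (k1+tf)
k1 = 1, tf = 31
Numerator = (1+1)*31 = 62
Denominator = 1 + 31 = 32
= 62/32 = 31/16

31/16


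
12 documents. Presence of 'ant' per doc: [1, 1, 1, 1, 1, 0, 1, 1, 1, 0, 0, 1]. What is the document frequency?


Checking each document for 'ant':
Doc 1: present
Doc 2: present
Doc 3: present
Doc 4: present
Doc 5: present
Doc 6: absent
Doc 7: present
Doc 8: present
Doc 9: present
Doc 10: absent
Doc 11: absent
Doc 12: present
df = sum of presences = 1 + 1 + 1 + 1 + 1 + 0 + 1 + 1 + 1 + 0 + 0 + 1 = 9

9


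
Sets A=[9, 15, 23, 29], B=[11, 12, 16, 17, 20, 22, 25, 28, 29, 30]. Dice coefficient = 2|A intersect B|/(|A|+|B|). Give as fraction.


A intersect B = [29]
|A intersect B| = 1
|A| = 4, |B| = 10
Dice = 2*1 / (4+10)
= 2 / 14 = 1/7

1/7


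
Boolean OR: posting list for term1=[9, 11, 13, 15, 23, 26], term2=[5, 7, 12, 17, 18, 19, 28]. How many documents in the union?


Boolean OR: find union of posting lists
term1 docs: [9, 11, 13, 15, 23, 26]
term2 docs: [5, 7, 12, 17, 18, 19, 28]
Union: [5, 7, 9, 11, 12, 13, 15, 17, 18, 19, 23, 26, 28]
|union| = 13

13


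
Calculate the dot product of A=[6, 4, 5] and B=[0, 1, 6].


Dot product = sum of element-wise products
A[0]*B[0] = 6*0 = 0
A[1]*B[1] = 4*1 = 4
A[2]*B[2] = 5*6 = 30
Sum = 0 + 4 + 30 = 34

34


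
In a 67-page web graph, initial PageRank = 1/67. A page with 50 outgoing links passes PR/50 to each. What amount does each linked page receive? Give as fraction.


Initial PR = 1/67 = 1/67
Outlinks = 50
Contribution per link = PR / outlinks
= 1/67 / 50
= 1/3350

1/3350


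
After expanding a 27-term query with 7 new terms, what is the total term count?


Original terms: 27
Expansion terms: 7
Total = 27 + 7 = 34

34


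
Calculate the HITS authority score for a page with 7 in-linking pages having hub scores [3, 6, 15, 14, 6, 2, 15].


Authority = sum of hub scores of in-linkers
In-link 1: hub score = 3
In-link 2: hub score = 6
In-link 3: hub score = 15
In-link 4: hub score = 14
In-link 5: hub score = 6
In-link 6: hub score = 2
In-link 7: hub score = 15
Authority = 3 + 6 + 15 + 14 + 6 + 2 + 15 = 61

61


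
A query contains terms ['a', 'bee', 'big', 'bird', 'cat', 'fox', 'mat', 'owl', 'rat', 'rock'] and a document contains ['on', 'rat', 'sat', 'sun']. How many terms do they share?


Query terms: ['a', 'bee', 'big', 'bird', 'cat', 'fox', 'mat', 'owl', 'rat', 'rock']
Document terms: ['on', 'rat', 'sat', 'sun']
Common terms: ['rat']
Overlap count = 1

1


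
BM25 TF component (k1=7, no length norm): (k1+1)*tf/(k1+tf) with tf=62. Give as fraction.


BM25 TF component = (k1+1)*tf / (k1+tf)
k1 = 7, tf = 62
Numerator = (7+1)*62 = 496
Denominator = 7 + 62 = 69
= 496/69 = 496/69

496/69


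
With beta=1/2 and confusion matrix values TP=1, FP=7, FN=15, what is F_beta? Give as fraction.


P = TP/(TP+FP) = 1/8 = 1/8
R = TP/(TP+FN) = 1/16 = 1/16
beta^2 = 1/2^2 = 1/4
(1 + beta^2) = 5/4
Numerator = (1+beta^2)*P*R = 5/512
Denominator = beta^2*P + R = 1/32 + 1/16 = 3/32
F_beta = 5/48

5/48


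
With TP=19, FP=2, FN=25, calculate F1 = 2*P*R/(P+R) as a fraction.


F1 = 2 * P * R / (P + R)
P = TP/(TP+FP) = 19/21 = 19/21
R = TP/(TP+FN) = 19/44 = 19/44
2 * P * R = 2 * 19/21 * 19/44 = 361/462
P + R = 19/21 + 19/44 = 1235/924
F1 = 361/462 / 1235/924 = 38/65

38/65


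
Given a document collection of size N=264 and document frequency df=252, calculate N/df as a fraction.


IDF ratio = N / df
= 264 / 252
= 22/21

22/21


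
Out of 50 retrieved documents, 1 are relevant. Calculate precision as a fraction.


Precision = relevant_retrieved / total_retrieved
= 1 / 50
= 1 / (1 + 49)
= 1/50

1/50


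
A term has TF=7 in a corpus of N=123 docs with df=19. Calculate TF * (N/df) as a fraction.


TF * (N/df)
= 7 * (123/19)
= 7 * 123/19
= 861/19

861/19


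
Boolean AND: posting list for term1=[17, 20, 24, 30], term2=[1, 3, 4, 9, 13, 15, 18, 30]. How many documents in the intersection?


Boolean AND: find intersection of posting lists
term1 docs: [17, 20, 24, 30]
term2 docs: [1, 3, 4, 9, 13, 15, 18, 30]
Intersection: [30]
|intersection| = 1

1


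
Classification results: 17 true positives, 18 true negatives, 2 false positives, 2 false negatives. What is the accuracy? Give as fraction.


Accuracy = (TP + TN) / (TP + TN + FP + FN)
TP + TN = 17 + 18 = 35
Total = 17 + 18 + 2 + 2 = 39
Accuracy = 35 / 39 = 35/39

35/39


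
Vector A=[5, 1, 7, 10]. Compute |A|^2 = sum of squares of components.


|A|^2 = sum of squared components
A[0]^2 = 5^2 = 25
A[1]^2 = 1^2 = 1
A[2]^2 = 7^2 = 49
A[3]^2 = 10^2 = 100
Sum = 25 + 1 + 49 + 100 = 175

175


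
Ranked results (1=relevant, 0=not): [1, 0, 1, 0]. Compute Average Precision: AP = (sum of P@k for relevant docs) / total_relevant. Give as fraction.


Computing P@k for each relevant position:
Position 1: relevant, P@1 = 1/1 = 1
Position 2: not relevant
Position 3: relevant, P@3 = 2/3 = 2/3
Position 4: not relevant
Sum of P@k = 1 + 2/3 = 5/3
AP = 5/3 / 2 = 5/6

5/6


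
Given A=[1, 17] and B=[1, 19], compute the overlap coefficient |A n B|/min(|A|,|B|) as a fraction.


A intersect B = [1]
|A intersect B| = 1
min(|A|, |B|) = min(2, 2) = 2
Overlap = 1 / 2 = 1/2

1/2
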